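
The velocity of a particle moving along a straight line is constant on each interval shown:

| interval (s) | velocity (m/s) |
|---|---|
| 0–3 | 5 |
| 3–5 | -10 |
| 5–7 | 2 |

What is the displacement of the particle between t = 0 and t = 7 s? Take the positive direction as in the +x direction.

Displacement is the signed area under the v-t curve.
0–3 s: 5 × 3 = 15 m
3–5 s: -10 × 2 = -20 m
5–7 s: 2 × 2 = 4 m
Net displacement = -1 m

-1 m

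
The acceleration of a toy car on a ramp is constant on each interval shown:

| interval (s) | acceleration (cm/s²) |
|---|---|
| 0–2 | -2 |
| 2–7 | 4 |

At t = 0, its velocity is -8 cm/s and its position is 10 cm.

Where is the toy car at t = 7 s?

On each constant-a segment, Δv = aΔt and Δx = v₀Δt + ½aΔt²; chain segment to segment.
0–2 s: v starts -8 cm/s; Δx = -8·2 + ½·-2·2² = -20 cm; v ends -12 cm/s.
2–7 s: v starts -12 cm/s; Δx = -12·5 + ½·4·5² = -10 cm; v ends 8 cm/s.
x(7) = 10 + Σ Δx = -20 cm.

-20 cm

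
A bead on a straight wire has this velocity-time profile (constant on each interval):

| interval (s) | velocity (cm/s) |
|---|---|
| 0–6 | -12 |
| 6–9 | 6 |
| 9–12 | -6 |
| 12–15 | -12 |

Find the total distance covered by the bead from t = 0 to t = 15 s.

Distance (not displacement) is the total path length: add the absolute areas under v-t.
0–6 s: |-12| × 6 = 72 cm
6–9 s: |6| × 3 = 18 cm
9–12 s: |-6| × 3 = 18 cm
12–15 s: |-12| × 3 = 36 cm
Total distance = 144 cm

144 cm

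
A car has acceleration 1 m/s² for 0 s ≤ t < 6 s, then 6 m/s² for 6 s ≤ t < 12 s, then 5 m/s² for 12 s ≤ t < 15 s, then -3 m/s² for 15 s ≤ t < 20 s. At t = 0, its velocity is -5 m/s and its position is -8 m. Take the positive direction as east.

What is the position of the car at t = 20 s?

450 m

On each constant-a segment, Δv = aΔt and Δx = v₀Δt + ½aΔt²; chain segment to segment.
0–6 s: v starts -5 m/s; Δx = -5·6 + ½·1·6² = -12 m; v ends 1 m/s.
6–12 s: v starts 1 m/s; Δx = 1·6 + ½·6·6² = 114 m; v ends 37 m/s.
12–15 s: v starts 37 m/s; Δx = 37·3 + ½·5·3² = 133.5 m; v ends 52 m/s.
15–20 s: v starts 52 m/s; Δx = 52·5 + ½·-3·5² = 222.5 m; v ends 37 m/s.
x(20) = -8 + Σ Δx = 450 m.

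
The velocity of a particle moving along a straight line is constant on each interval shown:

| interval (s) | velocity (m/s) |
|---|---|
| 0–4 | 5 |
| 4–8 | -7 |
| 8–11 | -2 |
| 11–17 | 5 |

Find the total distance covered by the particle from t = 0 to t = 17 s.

Distance (not displacement) is the total path length: add the absolute areas under v-t.
0–4 s: |5| × 4 = 20 m
4–8 s: |-7| × 4 = 28 m
8–11 s: |-2| × 3 = 6 m
11–17 s: |5| × 6 = 30 m
Total distance = 84 m

84 m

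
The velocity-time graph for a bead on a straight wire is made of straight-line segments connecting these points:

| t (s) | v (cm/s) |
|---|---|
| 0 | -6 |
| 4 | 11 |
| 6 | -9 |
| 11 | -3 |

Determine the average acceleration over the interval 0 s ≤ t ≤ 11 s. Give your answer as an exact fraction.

Average acceleration = Δv/Δt = (-3 − -6)/(11 − 0) = 3/11 cm/s².

3/11 cm/s²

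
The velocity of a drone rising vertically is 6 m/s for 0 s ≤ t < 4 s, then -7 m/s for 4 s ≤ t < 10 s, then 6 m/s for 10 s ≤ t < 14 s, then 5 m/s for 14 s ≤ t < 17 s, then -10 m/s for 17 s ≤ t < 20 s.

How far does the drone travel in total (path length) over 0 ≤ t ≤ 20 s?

Distance (not displacement) is the total path length: add the absolute areas under v-t.
0–4 s: |6| × 4 = 24 m
4–10 s: |-7| × 6 = 42 m
10–14 s: |6| × 4 = 24 m
14–17 s: |5| × 3 = 15 m
17–20 s: |-10| × 3 = 30 m
Total distance = 135 m

135 m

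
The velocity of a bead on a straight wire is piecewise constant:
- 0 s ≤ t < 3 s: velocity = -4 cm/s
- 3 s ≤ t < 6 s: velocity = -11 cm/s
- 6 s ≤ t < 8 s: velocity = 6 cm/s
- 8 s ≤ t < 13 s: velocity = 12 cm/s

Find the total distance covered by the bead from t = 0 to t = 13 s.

Distance (not displacement) is the total path length: add the absolute areas under v-t.
0–3 s: |-4| × 3 = 12 cm
3–6 s: |-11| × 3 = 33 cm
6–8 s: |6| × 2 = 12 cm
8–13 s: |12| × 5 = 60 cm
Total distance = 117 cm

117 cm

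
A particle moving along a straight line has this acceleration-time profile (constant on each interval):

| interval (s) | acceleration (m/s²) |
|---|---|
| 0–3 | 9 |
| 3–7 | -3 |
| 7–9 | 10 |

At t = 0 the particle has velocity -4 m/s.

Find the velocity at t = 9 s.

Δv equals the area under the a-t graph; then v = v₀ + Δv.
0–3 s: 9 × 3 = 27 m/s
3–7 s: -3 × 4 = -12 m/s
7–9 s: 10 × 2 = 20 m/s
Δv = 35 m/s, so v(9) = -4 + (35) = 31 m/s.

31 m/s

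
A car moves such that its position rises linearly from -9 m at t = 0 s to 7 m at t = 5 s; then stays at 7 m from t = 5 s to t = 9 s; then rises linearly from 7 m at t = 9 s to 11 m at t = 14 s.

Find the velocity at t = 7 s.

0 m/s

Velocity is the slope of the x-t graph on 5–9 s: (7 − 7)/(9 − 5) = 0 m/s.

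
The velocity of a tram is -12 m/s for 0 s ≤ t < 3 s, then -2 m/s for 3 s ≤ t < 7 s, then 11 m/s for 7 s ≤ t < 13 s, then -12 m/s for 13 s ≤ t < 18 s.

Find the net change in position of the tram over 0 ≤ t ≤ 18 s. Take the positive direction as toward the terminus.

-38 m

Displacement is the signed area under the v-t curve.
0–3 s: -12 × 3 = -36 m
3–7 s: -2 × 4 = -8 m
7–13 s: 11 × 6 = 66 m
13–18 s: -12 × 5 = -60 m
Net displacement = -38 m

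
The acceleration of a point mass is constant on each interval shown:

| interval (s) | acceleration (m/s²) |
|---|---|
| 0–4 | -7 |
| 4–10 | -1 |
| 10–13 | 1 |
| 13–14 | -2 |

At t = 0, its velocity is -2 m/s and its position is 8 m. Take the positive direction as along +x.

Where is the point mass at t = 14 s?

-391.5 m

On each constant-a segment, Δv = aΔt and Δx = v₀Δt + ½aΔt²; chain segment to segment.
0–4 s: v starts -2 m/s; Δx = -2·4 + ½·-7·4² = -64 m; v ends -30 m/s.
4–10 s: v starts -30 m/s; Δx = -30·6 + ½·-1·6² = -198 m; v ends -36 m/s.
10–13 s: v starts -36 m/s; Δx = -36·3 + ½·1·3² = -103.5 m; v ends -33 m/s.
13–14 s: v starts -33 m/s; Δx = -33·1 + ½·-2·1² = -34 m; v ends -35 m/s.
x(14) = 8 + Σ Δx = -391.5 m.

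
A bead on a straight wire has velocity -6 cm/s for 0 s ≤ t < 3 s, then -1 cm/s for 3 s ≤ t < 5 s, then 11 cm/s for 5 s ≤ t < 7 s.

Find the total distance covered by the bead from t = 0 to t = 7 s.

42 cm

Total distance travelled is ∫|v| dt — sum the magnitudes of each area piece.
0–3 s: |-6| × 3 = 18 cm
3–5 s: |-1| × 2 = 2 cm
5–7 s: |11| × 2 = 22 cm
Total distance = 42 cm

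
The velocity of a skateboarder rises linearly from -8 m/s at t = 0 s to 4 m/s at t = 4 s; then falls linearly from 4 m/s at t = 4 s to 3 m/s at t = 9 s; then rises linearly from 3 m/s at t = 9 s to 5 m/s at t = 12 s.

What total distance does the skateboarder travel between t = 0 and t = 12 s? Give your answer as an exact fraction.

Total distance travelled is ∫|v| dt — sum the magnitudes of each area piece.
0–4 s: v = 0 at t = 8/3 s; triangle areas 32/3 + 8/3 = 40/3 m
4–9 s: |½(4 + 3)(5)| = 17.5 m
9–12 s: |½(3 + 5)(3)| = 12 m
Total distance = 257/6 m

257/6 m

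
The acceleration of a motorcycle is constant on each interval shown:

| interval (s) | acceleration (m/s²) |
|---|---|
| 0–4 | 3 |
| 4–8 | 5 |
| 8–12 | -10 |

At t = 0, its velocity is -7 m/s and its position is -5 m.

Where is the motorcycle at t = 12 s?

On each constant-a segment, Δv = aΔt and Δx = v₀Δt + ½aΔt²; chain segment to segment.
0–4 s: v starts -7 m/s; Δx = -7·4 + ½·3·4² = -4 m; v ends 5 m/s.
4–8 s: v starts 5 m/s; Δx = 5·4 + ½·5·4² = 60 m; v ends 25 m/s.
8–12 s: v starts 25 m/s; Δx = 25·4 + ½·-10·4² = 20 m; v ends -15 m/s.
x(12) = -5 + Σ Δx = 71 m.

71 m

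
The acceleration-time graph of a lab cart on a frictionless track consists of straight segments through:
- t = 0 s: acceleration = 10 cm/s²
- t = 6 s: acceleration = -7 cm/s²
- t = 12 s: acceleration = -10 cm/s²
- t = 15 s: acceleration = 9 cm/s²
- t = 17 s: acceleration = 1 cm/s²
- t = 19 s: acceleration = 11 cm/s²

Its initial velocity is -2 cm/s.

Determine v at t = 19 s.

-23.5 cm/s

Δv equals the area under the a-t graph; then v = v₀ + Δv.
0–6 s: ½(10 + -7)(6) = 9 cm/s
6–12 s: ½(-7 + -10)(6) = -51 cm/s
12–15 s: ½(-10 + 9)(3) = -1.5 cm/s
15–17 s: ½(9 + 1)(2) = 10 cm/s
17–19 s: ½(1 + 11)(2) = 12 cm/s
Δv = -21.5 cm/s, so v(19) = -2 + (-21.5) = -23.5 cm/s.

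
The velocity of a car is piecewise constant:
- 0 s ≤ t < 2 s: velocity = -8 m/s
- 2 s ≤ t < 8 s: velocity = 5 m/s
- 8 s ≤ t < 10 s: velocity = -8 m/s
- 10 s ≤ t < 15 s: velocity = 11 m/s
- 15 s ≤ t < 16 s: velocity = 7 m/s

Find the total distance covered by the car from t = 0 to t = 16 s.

Total distance travelled is ∫|v| dt — sum the magnitudes of each area piece.
0–2 s: |-8| × 2 = 16 m
2–8 s: |5| × 6 = 30 m
8–10 s: |-8| × 2 = 16 m
10–15 s: |11| × 5 = 55 m
15–16 s: |7| × 1 = 7 m
Total distance = 124 m

124 m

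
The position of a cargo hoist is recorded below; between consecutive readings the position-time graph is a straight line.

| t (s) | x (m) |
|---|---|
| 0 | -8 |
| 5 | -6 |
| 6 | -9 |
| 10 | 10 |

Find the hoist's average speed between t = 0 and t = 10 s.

Average speed = (total path length)/(elapsed time); on a piecewise-linear x-t graph the path length is Σ|Δx|.
0–5 s: |Δx| = |-6 − -8| = 2 m
5–6 s: |Δx| = |-9 − -6| = 3 m
6–10 s: |Δx| = |10 − -9| = 19 m
Total path = 24 m; average speed = 24/10 = 2.4 m/s.

2.4 m/s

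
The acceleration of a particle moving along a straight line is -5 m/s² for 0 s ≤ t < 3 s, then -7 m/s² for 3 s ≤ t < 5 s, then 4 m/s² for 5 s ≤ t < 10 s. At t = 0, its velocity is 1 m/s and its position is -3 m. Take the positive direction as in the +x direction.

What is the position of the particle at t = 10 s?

On each constant-a segment, Δv = aΔt and Δx = v₀Δt + ½aΔt²; chain segment to segment.
0–3 s: v starts 1 m/s; Δx = 1·3 + ½·-5·3² = -19.5 m; v ends -14 m/s.
3–5 s: v starts -14 m/s; Δx = -14·2 + ½·-7·2² = -42 m; v ends -28 m/s.
5–10 s: v starts -28 m/s; Δx = -28·5 + ½·4·5² = -90 m; v ends -8 m/s.
x(10) = -3 + Σ Δx = -154.5 m.

-154.5 m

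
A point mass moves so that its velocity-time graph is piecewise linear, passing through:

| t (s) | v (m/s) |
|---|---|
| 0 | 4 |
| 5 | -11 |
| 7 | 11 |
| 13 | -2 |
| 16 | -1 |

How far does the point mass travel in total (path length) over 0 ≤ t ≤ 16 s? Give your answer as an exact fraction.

Distance (not displacement) is the total path length: add the absolute areas under v-t.
0–5 s: v = 0 at t = 4/3 s; triangle areas 8/3 + 121/6 = 137/6 m
5–7 s: v = 0 at t = 6 s; triangle areas 5.5 + 5.5 = 11 m
7–13 s: v = 0 at t = 157/13 s; triangle areas 363/13 + 12/13 = 375/13 m
13–16 s: |½(-2 + -1)(3)| = 4.5 m
Total distance = 2620/39 m

2620/39 m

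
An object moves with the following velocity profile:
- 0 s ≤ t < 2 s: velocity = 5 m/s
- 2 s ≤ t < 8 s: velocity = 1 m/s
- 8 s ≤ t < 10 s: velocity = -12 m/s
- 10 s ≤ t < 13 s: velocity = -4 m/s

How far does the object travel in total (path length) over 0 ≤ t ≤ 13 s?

52 m

Distance (not displacement) is the total path length: add the absolute areas under v-t.
0–2 s: |5| × 2 = 10 m
2–8 s: |1| × 6 = 6 m
8–10 s: |-12| × 2 = 24 m
10–13 s: |-4| × 3 = 12 m
Total distance = 52 m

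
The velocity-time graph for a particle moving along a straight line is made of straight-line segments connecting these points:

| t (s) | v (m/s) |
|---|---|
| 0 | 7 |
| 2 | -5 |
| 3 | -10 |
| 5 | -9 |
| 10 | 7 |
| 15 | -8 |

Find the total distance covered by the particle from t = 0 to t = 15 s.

71.8125 m

Total distance travelled is ∫|v| dt — sum the magnitudes of each area piece.
0–2 s: v = 0 at t = 7/6 s; triangle areas 49/12 + 25/12 = 37/6 m
2–3 s: |½(-5 + -10)(1)| = 7.5 m
3–5 s: |½(-10 + -9)(2)| = 19 m
5–10 s: v = 0 at t = 7.8125 s; triangle areas 12.65625 + 7.65625 = 20.3125 m
10–15 s: v = 0 at t = 37/3 s; triangle areas 49/6 + 32/3 = 113/6 m
Total distance = 71.8125 m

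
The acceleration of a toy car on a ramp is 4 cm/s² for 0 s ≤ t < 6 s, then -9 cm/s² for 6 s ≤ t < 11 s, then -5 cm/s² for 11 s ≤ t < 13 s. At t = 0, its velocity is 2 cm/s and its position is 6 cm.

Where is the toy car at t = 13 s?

59.5 cm

On each constant-a segment, Δv = aΔt and Δx = v₀Δt + ½aΔt²; chain segment to segment.
0–6 s: v starts 2 cm/s; Δx = 2·6 + ½·4·6² = 84 cm; v ends 26 cm/s.
6–11 s: v starts 26 cm/s; Δx = 26·5 + ½·-9·5² = 17.5 cm; v ends -19 cm/s.
11–13 s: v starts -19 cm/s; Δx = -19·2 + ½·-5·2² = -48 cm; v ends -29 cm/s.
x(13) = 6 + Σ Δx = 59.5 cm.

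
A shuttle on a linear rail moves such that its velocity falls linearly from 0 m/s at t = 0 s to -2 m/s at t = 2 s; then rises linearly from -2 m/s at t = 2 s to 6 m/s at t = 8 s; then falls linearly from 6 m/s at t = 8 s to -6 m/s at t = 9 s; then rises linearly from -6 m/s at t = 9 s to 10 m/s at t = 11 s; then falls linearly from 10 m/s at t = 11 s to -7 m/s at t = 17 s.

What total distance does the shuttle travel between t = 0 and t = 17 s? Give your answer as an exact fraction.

1863/34 m

Total distance travelled is ∫|v| dt — sum the magnitudes of each area piece.
0–2 s: |½(0 + -2)(2)| = 2 m
2–8 s: v = 0 at t = 3.5 s; triangle areas 1.5 + 13.5 = 15 m
8–9 s: v = 0 at t = 8.5 s; triangle areas 1.5 + 1.5 = 3 m
9–11 s: v = 0 at t = 9.75 s; triangle areas 2.25 + 6.25 = 8.5 m
11–17 s: v = 0 at t = 247/17 s; triangle areas 300/17 + 147/17 = 447/17 m
Total distance = 1863/34 m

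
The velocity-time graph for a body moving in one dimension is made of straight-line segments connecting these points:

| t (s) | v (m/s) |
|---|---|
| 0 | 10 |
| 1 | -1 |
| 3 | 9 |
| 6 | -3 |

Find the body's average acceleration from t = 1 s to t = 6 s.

Average acceleration = Δv/Δt = (-3 − -1)/(6 − 1) = -0.4 m/s².

-0.4 m/s²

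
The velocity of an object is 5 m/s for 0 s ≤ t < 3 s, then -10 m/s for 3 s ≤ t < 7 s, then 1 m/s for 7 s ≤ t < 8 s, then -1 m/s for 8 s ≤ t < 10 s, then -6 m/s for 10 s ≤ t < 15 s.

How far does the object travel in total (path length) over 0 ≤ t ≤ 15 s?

88 m

Distance (not displacement) is the total path length: add the absolute areas under v-t.
0–3 s: |5| × 3 = 15 m
3–7 s: |-10| × 4 = 40 m
7–8 s: |1| × 1 = 1 m
8–10 s: |-1| × 2 = 2 m
10–15 s: |-6| × 5 = 30 m
Total distance = 88 m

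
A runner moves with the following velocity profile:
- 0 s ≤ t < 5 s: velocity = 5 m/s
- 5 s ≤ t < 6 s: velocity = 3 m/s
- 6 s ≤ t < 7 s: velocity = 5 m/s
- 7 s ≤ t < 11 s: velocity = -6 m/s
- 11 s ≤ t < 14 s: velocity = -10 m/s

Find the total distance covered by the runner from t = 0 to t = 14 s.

87 m

Total distance travelled is ∫|v| dt — sum the magnitudes of each area piece.
0–5 s: |5| × 5 = 25 m
5–6 s: |3| × 1 = 3 m
6–7 s: |5| × 1 = 5 m
7–11 s: |-6| × 4 = 24 m
11–14 s: |-10| × 3 = 30 m
Total distance = 87 m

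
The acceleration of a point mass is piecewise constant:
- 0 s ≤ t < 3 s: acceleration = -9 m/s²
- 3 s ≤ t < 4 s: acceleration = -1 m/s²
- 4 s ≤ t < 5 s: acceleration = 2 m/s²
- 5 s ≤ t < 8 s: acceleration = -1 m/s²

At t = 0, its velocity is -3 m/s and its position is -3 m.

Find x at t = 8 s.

-204.5 m

On each constant-a segment, Δv = aΔt and Δx = v₀Δt + ½aΔt²; chain segment to segment.
0–3 s: v starts -3 m/s; Δx = -3·3 + ½·-9·3² = -49.5 m; v ends -30 m/s.
3–4 s: v starts -30 m/s; Δx = -30·1 + ½·-1·1² = -30.5 m; v ends -31 m/s.
4–5 s: v starts -31 m/s; Δx = -31·1 + ½·2·1² = -30 m; v ends -29 m/s.
5–8 s: v starts -29 m/s; Δx = -29·3 + ½·-1·3² = -91.5 m; v ends -32 m/s.
x(8) = -3 + Σ Δx = -204.5 m.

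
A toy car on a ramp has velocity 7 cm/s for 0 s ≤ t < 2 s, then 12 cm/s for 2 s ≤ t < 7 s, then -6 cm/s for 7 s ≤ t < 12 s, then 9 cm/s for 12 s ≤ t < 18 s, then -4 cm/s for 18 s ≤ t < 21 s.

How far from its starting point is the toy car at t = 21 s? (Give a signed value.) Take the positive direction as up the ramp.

Net displacement equals the area under the velocity-time graph (areas below the axis count negative).
0–2 s: 7 × 2 = 14 cm
2–7 s: 12 × 5 = 60 cm
7–12 s: -6 × 5 = -30 cm
12–18 s: 9 × 6 = 54 cm
18–21 s: -4 × 3 = -12 cm
Net displacement = 86 cm

86 cm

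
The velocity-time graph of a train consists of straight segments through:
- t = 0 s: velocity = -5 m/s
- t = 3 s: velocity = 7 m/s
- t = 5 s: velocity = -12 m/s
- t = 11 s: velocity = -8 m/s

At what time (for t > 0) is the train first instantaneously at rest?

v changes sign on 0–3 s (from -5 to 7); the graph is linear there, so v = 0 at t = 0 + (5)·(3 − 0)/(7 − -5) = 1.25 s.

t = 1.25 s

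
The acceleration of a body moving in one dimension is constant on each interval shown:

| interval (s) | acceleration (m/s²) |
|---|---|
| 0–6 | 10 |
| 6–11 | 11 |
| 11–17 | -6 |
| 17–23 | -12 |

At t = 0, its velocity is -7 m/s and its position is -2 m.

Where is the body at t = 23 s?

1294.5 m

On each constant-a segment, Δv = aΔt and Δx = v₀Δt + ½aΔt²; chain segment to segment.
0–6 s: v starts -7 m/s; Δx = -7·6 + ½·10·6² = 138 m; v ends 53 m/s.
6–11 s: v starts 53 m/s; Δx = 53·5 + ½·11·5² = 402.5 m; v ends 108 m/s.
11–17 s: v starts 108 m/s; Δx = 108·6 + ½·-6·6² = 540 m; v ends 72 m/s.
17–23 s: v starts 72 m/s; Δx = 72·6 + ½·-12·6² = 216 m; v ends 0 m/s.
x(23) = -2 + Σ Δx = 1294.5 m.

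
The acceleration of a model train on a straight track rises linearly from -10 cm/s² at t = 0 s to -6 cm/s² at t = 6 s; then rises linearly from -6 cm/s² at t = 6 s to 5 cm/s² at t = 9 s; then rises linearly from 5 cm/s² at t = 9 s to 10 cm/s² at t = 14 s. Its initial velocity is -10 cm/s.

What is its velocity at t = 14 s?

Δv equals the area under the a-t graph; then v = v₀ + Δv.
0–6 s: ½(-10 + -6)(6) = -48 cm/s
6–9 s: ½(-6 + 5)(3) = -1.5 cm/s
9–14 s: ½(5 + 10)(5) = 37.5 cm/s
Δv = -12 cm/s, so v(14) = -10 + (-12) = -22 cm/s.

-22 cm/s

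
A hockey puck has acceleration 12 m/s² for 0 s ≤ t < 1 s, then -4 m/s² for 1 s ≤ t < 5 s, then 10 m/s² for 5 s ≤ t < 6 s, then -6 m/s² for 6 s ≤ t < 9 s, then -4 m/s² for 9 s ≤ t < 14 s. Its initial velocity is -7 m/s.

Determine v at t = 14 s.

Δv equals the area under the a-t graph; then v = v₀ + Δv.
0–1 s: 12 × 1 = 12 m/s
1–5 s: -4 × 4 = -16 m/s
5–6 s: 10 × 1 = 10 m/s
6–9 s: -6 × 3 = -18 m/s
9–14 s: -4 × 5 = -20 m/s
Δv = -32 m/s, so v(14) = -7 + (-32) = -39 m/s.

-39 m/s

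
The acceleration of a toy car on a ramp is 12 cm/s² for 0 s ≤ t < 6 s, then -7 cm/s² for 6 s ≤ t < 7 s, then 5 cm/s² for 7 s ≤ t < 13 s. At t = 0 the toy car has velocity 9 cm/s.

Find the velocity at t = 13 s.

104 cm/s

Δv equals the area under the a-t graph; then v = v₀ + Δv.
0–6 s: 12 × 6 = 72 cm/s
6–7 s: -7 × 1 = -7 cm/s
7–13 s: 5 × 6 = 30 cm/s
Δv = 95 cm/s, so v(13) = 9 + (95) = 104 cm/s.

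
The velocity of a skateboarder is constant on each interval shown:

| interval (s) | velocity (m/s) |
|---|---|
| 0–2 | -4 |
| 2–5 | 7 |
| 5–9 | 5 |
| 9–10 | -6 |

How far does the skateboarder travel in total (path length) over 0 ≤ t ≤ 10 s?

Distance (not displacement) is the total path length: add the absolute areas under v-t.
0–2 s: |-4| × 2 = 8 m
2–5 s: |7| × 3 = 21 m
5–9 s: |5| × 4 = 20 m
9–10 s: |-6| × 1 = 6 m
Total distance = 55 m

55 m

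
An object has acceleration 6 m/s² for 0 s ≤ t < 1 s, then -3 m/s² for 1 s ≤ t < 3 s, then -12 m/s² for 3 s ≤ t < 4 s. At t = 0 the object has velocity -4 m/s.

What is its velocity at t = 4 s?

Δv equals the area under the a-t graph; then v = v₀ + Δv.
0–1 s: 6 × 1 = 6 m/s
1–3 s: -3 × 2 = -6 m/s
3–4 s: -12 × 1 = -12 m/s
Δv = -12 m/s, so v(4) = -4 + (-12) = -16 m/s.

-16 m/s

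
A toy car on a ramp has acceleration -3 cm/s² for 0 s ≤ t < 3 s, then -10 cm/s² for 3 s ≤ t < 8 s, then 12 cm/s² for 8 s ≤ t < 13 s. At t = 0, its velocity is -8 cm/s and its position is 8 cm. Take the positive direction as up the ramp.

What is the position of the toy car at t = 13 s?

-424.5 cm

On each constant-a segment, Δv = aΔt and Δx = v₀Δt + ½aΔt²; chain segment to segment.
0–3 s: v starts -8 cm/s; Δx = -8·3 + ½·-3·3² = -37.5 cm; v ends -17 cm/s.
3–8 s: v starts -17 cm/s; Δx = -17·5 + ½·-10·5² = -210 cm; v ends -67 cm/s.
8–13 s: v starts -67 cm/s; Δx = -67·5 + ½·12·5² = -185 cm; v ends -7 cm/s.
x(13) = 8 + Σ Δx = -424.5 cm.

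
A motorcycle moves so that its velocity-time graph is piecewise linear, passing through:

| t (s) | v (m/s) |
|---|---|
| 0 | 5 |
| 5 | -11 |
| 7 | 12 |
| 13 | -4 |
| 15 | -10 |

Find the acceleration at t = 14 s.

-3 m/s²

Acceleration is the slope of the v-t graph on 13–15 s: (-10 − -4)/(15 − 13) = -3 m/s².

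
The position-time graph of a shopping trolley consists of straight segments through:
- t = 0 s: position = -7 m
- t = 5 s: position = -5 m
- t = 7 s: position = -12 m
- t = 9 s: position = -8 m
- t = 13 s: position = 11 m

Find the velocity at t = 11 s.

4.75 m/s

Velocity is the slope of the x-t graph on 9–13 s: (11 − -8)/(13 − 9) = 4.75 m/s.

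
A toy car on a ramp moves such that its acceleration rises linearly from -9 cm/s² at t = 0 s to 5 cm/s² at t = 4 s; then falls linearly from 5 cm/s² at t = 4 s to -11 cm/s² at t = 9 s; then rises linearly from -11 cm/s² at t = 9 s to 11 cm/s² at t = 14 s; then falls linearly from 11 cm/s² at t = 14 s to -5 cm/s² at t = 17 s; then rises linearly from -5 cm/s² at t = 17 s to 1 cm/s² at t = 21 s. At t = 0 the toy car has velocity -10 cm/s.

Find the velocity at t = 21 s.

-32 cm/s

Δv equals the area under the a-t graph; then v = v₀ + Δv.
0–4 s: ½(-9 + 5)(4) = -8 cm/s
4–9 s: ½(5 + -11)(5) = -15 cm/s
9–14 s: ½(-11 + 11)(5) = 0 cm/s
14–17 s: ½(11 + -5)(3) = 9 cm/s
17–21 s: ½(-5 + 1)(4) = -8 cm/s
Δv = -22 cm/s, so v(21) = -10 + (-22) = -32 cm/s.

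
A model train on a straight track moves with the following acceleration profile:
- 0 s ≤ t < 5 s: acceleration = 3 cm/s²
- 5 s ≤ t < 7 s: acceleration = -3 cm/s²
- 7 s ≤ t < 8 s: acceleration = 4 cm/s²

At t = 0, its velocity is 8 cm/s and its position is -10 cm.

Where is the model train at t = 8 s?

126.5 cm

On each constant-a segment, Δv = aΔt and Δx = v₀Δt + ½aΔt²; chain segment to segment.
0–5 s: v starts 8 cm/s; Δx = 8·5 + ½·3·5² = 77.5 cm; v ends 23 cm/s.
5–7 s: v starts 23 cm/s; Δx = 23·2 + ½·-3·2² = 40 cm; v ends 17 cm/s.
7–8 s: v starts 17 cm/s; Δx = 17·1 + ½·4·1² = 19 cm; v ends 21 cm/s.
x(8) = -10 + Σ Δx = 126.5 cm.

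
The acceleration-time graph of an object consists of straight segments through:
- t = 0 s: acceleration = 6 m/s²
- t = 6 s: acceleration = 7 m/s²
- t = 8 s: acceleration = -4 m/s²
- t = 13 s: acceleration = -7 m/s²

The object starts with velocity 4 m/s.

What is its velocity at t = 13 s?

18.5 m/s

Δv equals the area under the a-t graph; then v = v₀ + Δv.
0–6 s: ½(6 + 7)(6) = 39 m/s
6–8 s: ½(7 + -4)(2) = 3 m/s
8–13 s: ½(-4 + -7)(5) = -27.5 m/s
Δv = 14.5 m/s, so v(13) = 4 + (14.5) = 18.5 m/s.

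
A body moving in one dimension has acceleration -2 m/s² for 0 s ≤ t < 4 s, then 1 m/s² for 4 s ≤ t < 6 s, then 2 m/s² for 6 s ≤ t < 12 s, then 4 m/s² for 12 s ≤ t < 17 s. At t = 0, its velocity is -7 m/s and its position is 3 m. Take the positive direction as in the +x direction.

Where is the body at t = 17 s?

On each constant-a segment, Δv = aΔt and Δx = v₀Δt + ½aΔt²; chain segment to segment.
0–4 s: v starts -7 m/s; Δx = -7·4 + ½·-2·4² = -44 m; v ends -15 m/s.
4–6 s: v starts -15 m/s; Δx = -15·2 + ½·1·2² = -28 m; v ends -13 m/s.
6–12 s: v starts -13 m/s; Δx = -13·6 + ½·2·6² = -42 m; v ends -1 m/s.
12–17 s: v starts -1 m/s; Δx = -1·5 + ½·4·5² = 45 m; v ends 19 m/s.
x(17) = 3 + Σ Δx = -66 m.

-66 m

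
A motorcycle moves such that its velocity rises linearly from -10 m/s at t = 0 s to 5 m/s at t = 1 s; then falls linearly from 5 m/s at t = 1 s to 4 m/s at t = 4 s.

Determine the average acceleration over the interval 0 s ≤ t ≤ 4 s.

Average acceleration = Δv/Δt = (4 − -10)/(4 − 0) = 3.5 m/s².

3.5 m/s²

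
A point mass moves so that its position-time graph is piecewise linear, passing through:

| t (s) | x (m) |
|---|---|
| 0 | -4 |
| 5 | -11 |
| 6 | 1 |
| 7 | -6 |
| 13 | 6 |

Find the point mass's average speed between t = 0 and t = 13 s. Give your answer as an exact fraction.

Average speed = (total path length)/(elapsed time); on a piecewise-linear x-t graph the path length is Σ|Δx|.
0–5 s: |Δx| = |-11 − -4| = 7 m
5–6 s: |Δx| = |1 − -11| = 12 m
6–7 s: |Δx| = |-6 − 1| = 7 m
7–13 s: |Δx| = |6 − -6| = 12 m
Total path = 38 m; average speed = 38/13 = 38/13 m/s.

38/13 m/s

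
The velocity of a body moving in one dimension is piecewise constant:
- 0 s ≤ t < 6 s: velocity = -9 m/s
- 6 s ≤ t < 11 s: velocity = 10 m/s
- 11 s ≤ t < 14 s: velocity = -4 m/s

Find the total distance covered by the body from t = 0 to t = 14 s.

Total distance travelled is ∫|v| dt — sum the magnitudes of each area piece.
0–6 s: |-9| × 6 = 54 m
6–11 s: |10| × 5 = 50 m
11–14 s: |-4| × 3 = 12 m
Total distance = 116 m

116 m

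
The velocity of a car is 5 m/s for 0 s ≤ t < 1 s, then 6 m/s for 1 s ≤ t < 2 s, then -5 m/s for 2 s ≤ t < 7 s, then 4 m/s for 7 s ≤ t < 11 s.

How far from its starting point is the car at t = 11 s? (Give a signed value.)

Displacement is the signed area under the v-t curve.
0–1 s: 5 × 1 = 5 m
1–2 s: 6 × 1 = 6 m
2–7 s: -5 × 5 = -25 m
7–11 s: 4 × 4 = 16 m
Net displacement = 2 m

2 m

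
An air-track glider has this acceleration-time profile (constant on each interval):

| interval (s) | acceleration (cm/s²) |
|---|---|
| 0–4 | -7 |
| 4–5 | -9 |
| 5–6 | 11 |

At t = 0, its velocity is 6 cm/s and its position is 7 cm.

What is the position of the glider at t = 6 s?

On each constant-a segment, Δv = aΔt and Δx = v₀Δt + ½aΔt²; chain segment to segment.
0–4 s: v starts 6 cm/s; Δx = 6·4 + ½·-7·4² = -32 cm; v ends -22 cm/s.
4–5 s: v starts -22 cm/s; Δx = -22·1 + ½·-9·1² = -26.5 cm; v ends -31 cm/s.
5–6 s: v starts -31 cm/s; Δx = -31·1 + ½·11·1² = -25.5 cm; v ends -20 cm/s.
x(6) = 7 + Σ Δx = -77 cm.

-77 cm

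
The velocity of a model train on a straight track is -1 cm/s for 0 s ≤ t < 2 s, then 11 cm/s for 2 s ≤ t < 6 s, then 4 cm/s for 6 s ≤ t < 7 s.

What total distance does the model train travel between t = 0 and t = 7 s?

Distance (not displacement) is the total path length: add the absolute areas under v-t.
0–2 s: |-1| × 2 = 2 cm
2–6 s: |11| × 4 = 44 cm
6–7 s: |4| × 1 = 4 cm
Total distance = 50 cm

50 cm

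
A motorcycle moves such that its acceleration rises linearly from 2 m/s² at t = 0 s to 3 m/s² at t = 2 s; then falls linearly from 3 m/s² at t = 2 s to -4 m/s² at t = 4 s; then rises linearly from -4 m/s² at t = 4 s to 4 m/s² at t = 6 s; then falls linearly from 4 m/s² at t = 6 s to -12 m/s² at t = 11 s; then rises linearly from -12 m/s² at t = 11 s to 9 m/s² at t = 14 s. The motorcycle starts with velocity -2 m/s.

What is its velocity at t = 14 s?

Δv equals the area under the a-t graph; then v = v₀ + Δv.
0–2 s: ½(2 + 3)(2) = 5 m/s
2–4 s: ½(3 + -4)(2) = -1 m/s
4–6 s: ½(-4 + 4)(2) = 0 m/s
6–11 s: ½(4 + -12)(5) = -20 m/s
11–14 s: ½(-12 + 9)(3) = -4.5 m/s
Δv = -20.5 m/s, so v(14) = -2 + (-20.5) = -22.5 m/s.

-22.5 m/s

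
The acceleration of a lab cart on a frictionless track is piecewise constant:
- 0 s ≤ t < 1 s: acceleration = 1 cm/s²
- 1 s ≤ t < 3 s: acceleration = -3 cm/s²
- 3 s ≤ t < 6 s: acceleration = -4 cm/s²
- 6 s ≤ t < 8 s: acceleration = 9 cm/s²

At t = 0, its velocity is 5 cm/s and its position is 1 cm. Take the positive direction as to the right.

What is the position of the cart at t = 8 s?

-11.5 cm

On each constant-a segment, Δv = aΔt and Δx = v₀Δt + ½aΔt²; chain segment to segment.
0–1 s: v starts 5 cm/s; Δx = 5·1 + ½·1·1² = 5.5 cm; v ends 6 cm/s.
1–3 s: v starts 6 cm/s; Δx = 6·2 + ½·-3·2² = 6 cm; v ends 0 cm/s.
3–6 s: v starts 0 cm/s; Δx = 0·3 + ½·-4·3² = -18 cm; v ends -12 cm/s.
6–8 s: v starts -12 cm/s; Δx = -12·2 + ½·9·2² = -6 cm; v ends 6 cm/s.
x(8) = 1 + Σ Δx = -11.5 cm.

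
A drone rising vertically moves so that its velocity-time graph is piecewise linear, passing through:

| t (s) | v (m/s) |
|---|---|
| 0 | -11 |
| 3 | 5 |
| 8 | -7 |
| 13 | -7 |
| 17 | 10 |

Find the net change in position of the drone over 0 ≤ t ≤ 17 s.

-43 m

Net displacement equals the area under the velocity-time graph (areas below the axis count negative).
0–3 s: ½(-11 + 5)(3) = -9 m
3–8 s: ½(5 + -7)(5) = -5 m
8–13 s: -7 × 5 = -35 m
13–17 s: ½(-7 + 10)(4) = 6 m
Net displacement = -43 m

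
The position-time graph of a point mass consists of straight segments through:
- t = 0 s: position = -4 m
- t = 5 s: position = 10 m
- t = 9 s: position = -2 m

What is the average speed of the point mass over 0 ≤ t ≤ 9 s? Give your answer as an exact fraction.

Average speed = (total path length)/(elapsed time); on a piecewise-linear x-t graph the path length is Σ|Δx|.
0–5 s: |Δx| = |10 − -4| = 14 m
5–9 s: |Δx| = |-2 − 10| = 12 m
Total path = 26 m; average speed = 26/9 = 26/9 m/s.

26/9 m/s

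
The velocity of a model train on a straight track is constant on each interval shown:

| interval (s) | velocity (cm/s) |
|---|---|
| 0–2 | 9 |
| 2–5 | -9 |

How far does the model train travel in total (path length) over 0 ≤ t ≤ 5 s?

45 cm

Total distance travelled is ∫|v| dt — sum the magnitudes of each area piece.
0–2 s: |9| × 2 = 18 cm
2–5 s: |-9| × 3 = 27 cm
Total distance = 45 cm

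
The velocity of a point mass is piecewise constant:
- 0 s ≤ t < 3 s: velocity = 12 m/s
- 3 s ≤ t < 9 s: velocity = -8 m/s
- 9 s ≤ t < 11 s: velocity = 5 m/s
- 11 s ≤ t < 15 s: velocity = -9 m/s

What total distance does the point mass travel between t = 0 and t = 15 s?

130 m

Total distance travelled is ∫|v| dt — sum the magnitudes of each area piece.
0–3 s: |12| × 3 = 36 m
3–9 s: |-8| × 6 = 48 m
9–11 s: |5| × 2 = 10 m
11–15 s: |-9| × 4 = 36 m
Total distance = 130 m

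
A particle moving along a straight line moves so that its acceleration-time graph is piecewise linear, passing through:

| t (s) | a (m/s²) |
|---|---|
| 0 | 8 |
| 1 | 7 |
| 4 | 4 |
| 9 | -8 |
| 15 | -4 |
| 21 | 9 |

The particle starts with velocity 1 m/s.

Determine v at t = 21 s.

-6 m/s

Δv equals the area under the a-t graph; then v = v₀ + Δv.
0–1 s: ½(8 + 7)(1) = 7.5 m/s
1–4 s: ½(7 + 4)(3) = 16.5 m/s
4–9 s: ½(4 + -8)(5) = -10 m/s
9–15 s: ½(-8 + -4)(6) = -36 m/s
15–21 s: ½(-4 + 9)(6) = 15 m/s
Δv = -7 m/s, so v(21) = 1 + (-7) = -6 m/s.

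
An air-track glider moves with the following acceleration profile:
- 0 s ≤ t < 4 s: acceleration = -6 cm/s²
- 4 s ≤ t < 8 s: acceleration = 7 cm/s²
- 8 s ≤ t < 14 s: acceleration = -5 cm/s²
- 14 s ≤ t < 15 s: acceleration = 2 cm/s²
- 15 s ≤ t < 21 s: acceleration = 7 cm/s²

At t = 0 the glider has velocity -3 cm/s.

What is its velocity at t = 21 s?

15 cm/s

Δv equals the area under the a-t graph; then v = v₀ + Δv.
0–4 s: -6 × 4 = -24 cm/s
4–8 s: 7 × 4 = 28 cm/s
8–14 s: -5 × 6 = -30 cm/s
14–15 s: 2 × 1 = 2 cm/s
15–21 s: 7 × 6 = 42 cm/s
Δv = 18 cm/s, so v(21) = -3 + (18) = 15 cm/s.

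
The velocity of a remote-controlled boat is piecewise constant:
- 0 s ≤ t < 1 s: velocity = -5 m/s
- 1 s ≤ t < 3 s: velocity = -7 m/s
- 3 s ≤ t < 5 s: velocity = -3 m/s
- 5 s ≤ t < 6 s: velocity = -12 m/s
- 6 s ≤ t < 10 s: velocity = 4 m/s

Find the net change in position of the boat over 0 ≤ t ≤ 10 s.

-21 m

Net displacement equals the area under the velocity-time graph (areas below the axis count negative).
0–1 s: -5 × 1 = -5 m
1–3 s: -7 × 2 = -14 m
3–5 s: -3 × 2 = -6 m
5–6 s: -12 × 1 = -12 m
6–10 s: 4 × 4 = 16 m
Net displacement = -21 m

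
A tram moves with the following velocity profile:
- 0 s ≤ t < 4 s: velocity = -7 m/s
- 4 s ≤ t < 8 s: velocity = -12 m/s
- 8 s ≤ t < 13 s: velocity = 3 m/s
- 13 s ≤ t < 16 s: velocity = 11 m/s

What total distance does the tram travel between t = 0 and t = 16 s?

124 m

Total distance travelled is ∫|v| dt — sum the magnitudes of each area piece.
0–4 s: |-7| × 4 = 28 m
4–8 s: |-12| × 4 = 48 m
8–13 s: |3| × 5 = 15 m
13–16 s: |11| × 3 = 33 m
Total distance = 124 m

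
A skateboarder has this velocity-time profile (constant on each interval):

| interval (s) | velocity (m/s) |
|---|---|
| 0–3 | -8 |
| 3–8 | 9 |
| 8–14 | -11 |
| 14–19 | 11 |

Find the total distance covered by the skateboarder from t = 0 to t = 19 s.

190 m

Distance (not displacement) is the total path length: add the absolute areas under v-t.
0–3 s: |-8| × 3 = 24 m
3–8 s: |9| × 5 = 45 m
8–14 s: |-11| × 6 = 66 m
14–19 s: |11| × 5 = 55 m
Total distance = 190 m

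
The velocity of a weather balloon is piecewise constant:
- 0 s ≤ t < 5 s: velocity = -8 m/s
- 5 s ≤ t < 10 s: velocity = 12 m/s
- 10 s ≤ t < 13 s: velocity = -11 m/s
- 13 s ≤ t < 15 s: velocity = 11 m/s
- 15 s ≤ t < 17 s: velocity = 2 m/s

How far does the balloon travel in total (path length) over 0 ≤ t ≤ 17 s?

159 m

Distance (not displacement) is the total path length: add the absolute areas under v-t.
0–5 s: |-8| × 5 = 40 m
5–10 s: |12| × 5 = 60 m
10–13 s: |-11| × 3 = 33 m
13–15 s: |11| × 2 = 22 m
15–17 s: |2| × 2 = 4 m
Total distance = 159 m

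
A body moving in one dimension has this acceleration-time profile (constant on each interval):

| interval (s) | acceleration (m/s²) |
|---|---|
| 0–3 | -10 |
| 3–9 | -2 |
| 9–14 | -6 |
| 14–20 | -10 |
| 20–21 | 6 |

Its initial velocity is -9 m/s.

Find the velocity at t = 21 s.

Δv equals the area under the a-t graph; then v = v₀ + Δv.
0–3 s: -10 × 3 = -30 m/s
3–9 s: -2 × 6 = -12 m/s
9–14 s: -6 × 5 = -30 m/s
14–20 s: -10 × 6 = -60 m/s
20–21 s: 6 × 1 = 6 m/s
Δv = -126 m/s, so v(21) = -9 + (-126) = -135 m/s.

-135 m/s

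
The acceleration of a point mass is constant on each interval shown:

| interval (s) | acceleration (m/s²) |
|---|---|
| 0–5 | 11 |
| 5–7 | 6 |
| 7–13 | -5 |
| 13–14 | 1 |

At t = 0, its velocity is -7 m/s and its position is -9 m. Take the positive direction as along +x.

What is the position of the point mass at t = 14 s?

502 m

On each constant-a segment, Δv = aΔt and Δx = v₀Δt + ½aΔt²; chain segment to segment.
0–5 s: v starts -7 m/s; Δx = -7·5 + ½·11·5² = 102.5 m; v ends 48 m/s.
5–7 s: v starts 48 m/s; Δx = 48·2 + ½·6·2² = 108 m; v ends 60 m/s.
7–13 s: v starts 60 m/s; Δx = 60·6 + ½·-5·6² = 270 m; v ends 30 m/s.
13–14 s: v starts 30 m/s; Δx = 30·1 + ½·1·1² = 30.5 m; v ends 31 m/s.
x(14) = -9 + Σ Δx = 502 m.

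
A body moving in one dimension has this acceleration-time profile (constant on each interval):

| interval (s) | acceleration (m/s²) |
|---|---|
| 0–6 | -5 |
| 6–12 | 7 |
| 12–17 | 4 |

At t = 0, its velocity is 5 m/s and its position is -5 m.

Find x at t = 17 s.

On each constant-a segment, Δv = aΔt and Δx = v₀Δt + ½aΔt²; chain segment to segment.
0–6 s: v starts 5 m/s; Δx = 5·6 + ½·-5·6² = -60 m; v ends -25 m/s.
6–12 s: v starts -25 m/s; Δx = -25·6 + ½·7·6² = -24 m; v ends 17 m/s.
12–17 s: v starts 17 m/s; Δx = 17·5 + ½·4·5² = 135 m; v ends 37 m/s.
x(17) = -5 + Σ Δx = 46 m.

46 m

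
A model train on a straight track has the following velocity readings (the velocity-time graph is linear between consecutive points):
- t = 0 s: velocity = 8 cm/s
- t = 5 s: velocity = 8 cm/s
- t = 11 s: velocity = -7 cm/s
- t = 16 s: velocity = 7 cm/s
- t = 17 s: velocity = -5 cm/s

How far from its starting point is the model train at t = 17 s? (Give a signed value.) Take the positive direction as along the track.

44 cm

Net displacement equals the area under the velocity-time graph (areas below the axis count negative).
0–5 s: 8 × 5 = 40 cm
5–11 s: ½(8 + -7)(6) = 3 cm
11–16 s: ½(-7 + 7)(5) = 0 cm
16–17 s: ½(7 + -5)(1) = 1 cm
Net displacement = 44 cm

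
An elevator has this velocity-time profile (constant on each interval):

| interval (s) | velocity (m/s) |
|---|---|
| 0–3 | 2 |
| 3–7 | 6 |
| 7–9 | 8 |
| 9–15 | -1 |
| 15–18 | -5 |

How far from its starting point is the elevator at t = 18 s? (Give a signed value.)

25 m

Net displacement equals the area under the velocity-time graph (areas below the axis count negative).
0–3 s: 2 × 3 = 6 m
3–7 s: 6 × 4 = 24 m
7–9 s: 8 × 2 = 16 m
9–15 s: -1 × 6 = -6 m
15–18 s: -5 × 3 = -15 m
Net displacement = 25 m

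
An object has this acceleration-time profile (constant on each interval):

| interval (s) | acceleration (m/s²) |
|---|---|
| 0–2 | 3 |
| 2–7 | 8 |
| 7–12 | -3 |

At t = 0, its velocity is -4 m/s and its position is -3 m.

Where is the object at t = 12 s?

On each constant-a segment, Δv = aΔt and Δx = v₀Δt + ½aΔt²; chain segment to segment.
0–2 s: v starts -4 m/s; Δx = -4·2 + ½·3·2² = -2 m; v ends 2 m/s.
2–7 s: v starts 2 m/s; Δx = 2·5 + ½·8·5² = 110 m; v ends 42 m/s.
7–12 s: v starts 42 m/s; Δx = 42·5 + ½·-3·5² = 172.5 m; v ends 27 m/s.
x(12) = -3 + Σ Δx = 277.5 m.

277.5 m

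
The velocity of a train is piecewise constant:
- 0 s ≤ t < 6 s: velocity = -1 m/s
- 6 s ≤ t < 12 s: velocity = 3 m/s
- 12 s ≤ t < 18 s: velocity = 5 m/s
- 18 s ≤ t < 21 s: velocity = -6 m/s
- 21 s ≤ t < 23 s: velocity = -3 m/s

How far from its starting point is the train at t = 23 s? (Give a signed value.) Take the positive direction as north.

18 m

Displacement is the signed area under the v-t curve.
0–6 s: -1 × 6 = -6 m
6–12 s: 3 × 6 = 18 m
12–18 s: 5 × 6 = 30 m
18–21 s: -6 × 3 = -18 m
21–23 s: -3 × 2 = -6 m
Net displacement = 18 m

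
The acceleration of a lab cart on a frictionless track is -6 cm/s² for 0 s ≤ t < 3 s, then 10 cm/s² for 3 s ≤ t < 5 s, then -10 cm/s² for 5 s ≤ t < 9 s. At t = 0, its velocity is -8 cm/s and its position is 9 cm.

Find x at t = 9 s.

On each constant-a segment, Δv = aΔt and Δx = v₀Δt + ½aΔt²; chain segment to segment.
0–3 s: v starts -8 cm/s; Δx = -8·3 + ½·-6·3² = -51 cm; v ends -26 cm/s.
3–5 s: v starts -26 cm/s; Δx = -26·2 + ½·10·2² = -32 cm; v ends -6 cm/s.
5–9 s: v starts -6 cm/s; Δx = -6·4 + ½·-10·4² = -104 cm; v ends -46 cm/s.
x(9) = 9 + Σ Δx = -178 cm.

-178 cm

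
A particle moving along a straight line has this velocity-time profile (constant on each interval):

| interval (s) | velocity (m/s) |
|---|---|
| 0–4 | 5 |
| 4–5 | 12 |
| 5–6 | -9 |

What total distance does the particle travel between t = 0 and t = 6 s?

Total distance travelled is ∫|v| dt — sum the magnitudes of each area piece.
0–4 s: |5| × 4 = 20 m
4–5 s: |12| × 1 = 12 m
5–6 s: |-9| × 1 = 9 m
Total distance = 41 m

41 m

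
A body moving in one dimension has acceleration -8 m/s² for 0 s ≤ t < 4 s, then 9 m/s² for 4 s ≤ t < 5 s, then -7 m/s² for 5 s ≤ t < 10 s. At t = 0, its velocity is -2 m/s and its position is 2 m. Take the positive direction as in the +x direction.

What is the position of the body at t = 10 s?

-312 m

On each constant-a segment, Δv = aΔt and Δx = v₀Δt + ½aΔt²; chain segment to segment.
0–4 s: v starts -2 m/s; Δx = -2·4 + ½·-8·4² = -72 m; v ends -34 m/s.
4–5 s: v starts -34 m/s; Δx = -34·1 + ½·9·1² = -29.5 m; v ends -25 m/s.
5–10 s: v starts -25 m/s; Δx = -25·5 + ½·-7·5² = -212.5 m; v ends -60 m/s.
x(10) = 2 + Σ Δx = -312 m.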